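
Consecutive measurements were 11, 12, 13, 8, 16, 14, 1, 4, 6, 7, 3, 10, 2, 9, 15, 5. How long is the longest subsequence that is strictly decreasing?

5

Negate each value so 'decreasing' becomes 'increasing', then run patience tails on the negated sequence:
-11 → extends → [-11]
-12 → replaces -11 → [-12]
-13 → replaces -12 → [-13]
-8 → extends → [-13, -8]
-16 → replaces -13 → [-16, -8]
-14 → replaces -8 → [-16, -14]
-1 → extends → [-16, -14, -1]
-4 → replaces -1 → [-16, -14, -4]
-6 → replaces -4 → [-16, -14, -6]
-7 → replaces -6 → [-16, -14, -7]
-3 → extends → [-16, -14, -7, -3]
-10 → replaces -7 → [-16, -14, -10, -3]
-2 → extends → [-16, -14, -10, -3, -2]
-9 → replaces -3 → [-16, -14, -10, -9, -2]
-15 → replaces -14 → [-16, -15, -10, -9, -2]
-5 → replaces -2 → [-16, -15, -10, -9, -5]
Five tails, so the longest strictly decreasing subsequence of the original has length 5.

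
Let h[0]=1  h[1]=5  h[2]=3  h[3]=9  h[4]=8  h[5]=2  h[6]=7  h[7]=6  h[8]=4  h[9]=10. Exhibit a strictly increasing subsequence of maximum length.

Patience tails give the LIS length; then backtrack through the dp parents:
1 → extends → [1]
5 → extends → [1, 5]
3 → replaces 5 → [1, 3]
9 → extends → [1, 3, 9]
8 → replaces 9 → [1, 3, 8]
2 → replaces 3 → [1, 2, 8]
7 → replaces 8 → [1, 2, 7]
6 → replaces 7 → [1, 2, 6]
4 → replaces 6 → [1, 2, 4]
10 → extends → [1, 2, 4, 10]
Length 4; one witness is 1, 5, 9, 10.

1, 5, 9, 10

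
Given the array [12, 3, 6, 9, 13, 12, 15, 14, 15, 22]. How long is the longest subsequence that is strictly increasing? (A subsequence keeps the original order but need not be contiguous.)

7

Track the smallest tail for each achievable length (strict):
12 → extends → [12]
3 → replaces 12 → [3]
6 → extends → [3, 6]
9 → extends → [3, 6, 9]
13 → extends → [3, 6, 9, 13]
12 → replaces 13 → [3, 6, 9, 12]
15 → extends → [3, 6, 9, 12, 15]
14 → replaces 15 → [3, 6, 9, 12, 14]
15 → extends → [3, 6, 9, 12, 14, 15]
22 → extends → [3, 6, 9, 12, 14, 15, 22]
Seven tails, so the longest strictly increasing subsequence has length 7 (e.g. 3, 6, 9, 13, 14, 15, 22).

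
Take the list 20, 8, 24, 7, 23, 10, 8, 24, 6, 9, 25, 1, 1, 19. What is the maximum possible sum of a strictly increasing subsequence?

92

Let S[i] be the best sum of a strictly increasing subsequence ending at i:
i:      1  2  3  4  5  6  7  8  9 10 11 12 13 14
a[i]:  20  8 24  7 23 10  8 24  6  9 25  1  1 19
S:     20  8 44  7 43 18 15 67  6 24 92  1  1 43
Maximum is 92 (e.g. 20 + 23 + 24 + 25).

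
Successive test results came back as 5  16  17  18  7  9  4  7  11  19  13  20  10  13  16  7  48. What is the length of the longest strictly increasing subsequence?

Track the smallest tail for each achievable length (strict):
5 → extends → [5]
16 → extends → [5, 16]
17 → extends → [5, 16, 17]
18 → extends → [5, 16, 17, 18]
7 → replaces 16 → [5, 7, 17, 18]
9 → replaces 17 → [5, 7, 9, 18]
4 → replaces 5 → [4, 7, 9, 18]
7 → already a tail → [4, 7, 9, 18]
11 → replaces 18 → [4, 7, 9, 11]
19 → extends → [4, 7, 9, 11, 19]
13 → replaces 19 → [4, 7, 9, 11, 13]
20 → extends → [4, 7, 9, 11, 13, 20]
10 → replaces 11 → [4, 7, 9, 10, 13, 20]
13 → already a tail → [4, 7, 9, 10, 13, 20]
16 → replaces 20 → [4, 7, 9, 10, 13, 16]
7 → already a tail → [4, 7, 9, 10, 13, 16]
48 → extends → [4, 7, 9, 10, 13, 16, 48]
Seven tails, so the longest strictly increasing subsequence has length 7 (e.g. 5, 16, 17, 18, 19, 20, 48).

7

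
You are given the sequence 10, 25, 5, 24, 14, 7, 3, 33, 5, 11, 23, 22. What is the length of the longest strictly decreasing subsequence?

Let dp[i] be the longest strictly decreasing subsequence ending at i:
i:      1  2  3  4  5  6  7  8  9 10 11 12
a[i]:  10 25  5 24 14  7  3 33  5 11 23 22
dp:     1  1  2  2  3  4  5  1  5  4  3  4
Maximum is 5.

5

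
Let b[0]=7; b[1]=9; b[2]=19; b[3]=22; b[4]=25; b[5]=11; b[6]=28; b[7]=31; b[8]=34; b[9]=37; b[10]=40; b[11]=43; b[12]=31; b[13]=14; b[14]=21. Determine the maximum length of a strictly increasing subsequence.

11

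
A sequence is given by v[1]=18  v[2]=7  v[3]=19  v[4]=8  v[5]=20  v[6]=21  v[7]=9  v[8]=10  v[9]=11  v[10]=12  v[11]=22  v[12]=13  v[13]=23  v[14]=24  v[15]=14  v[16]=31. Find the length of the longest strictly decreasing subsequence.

Let dp[i] be the longest strictly decreasing subsequence ending at i:
i:      1  2  3  4  5  6  7  8  9 10 11 12 13 14 15 16
v[i]:  18  7 19  8 20 21  9 10 11 12 22 13 23 24 14 31
dp:     1  2  1  2  1  1  2  2  2  2  1  2  1  1  2  1
Maximum is 2.

2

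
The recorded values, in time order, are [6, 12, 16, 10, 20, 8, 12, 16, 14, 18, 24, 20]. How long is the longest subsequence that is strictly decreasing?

3

Negate each value so 'decreasing' becomes 'increasing', then run patience tails on the negated sequence:
-6 → extends → [-6]
-12 → replaces -6 → [-12]
-16 → replaces -12 → [-16]
-10 → extends → [-16, -10]
-20 → replaces -16 → [-20, -10]
-8 → extends → [-20, -10, -8]
-12 → replaces -10 → [-20, -12, -8]
-16 → replaces -12 → [-20, -16, -8]
-14 → replaces -8 → [-20, -16, -14]
-18 → replaces -16 → [-20, -18, -14]
-24 → replaces -20 → [-24, -18, -14]
-20 → replaces -18 → [-24, -20, -14]
Three tails, so the longest strictly decreasing subsequence of the original has length 3.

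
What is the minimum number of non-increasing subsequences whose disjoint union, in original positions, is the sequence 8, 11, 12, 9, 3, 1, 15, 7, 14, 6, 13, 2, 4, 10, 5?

4

Place each on the leftmost legal pile:
8 → new pile 1 (tops now [8])
11 → new pile 2 (tops now [8, 11])
12 → new pile 3 (tops now [8, 11, 12])
9 → pile 2 (tops now [8, 9, 12])
3 → pile 1 (tops now [3, 9, 12])
1 → pile 1 (tops now [1, 9, 12])
15 → new pile 4 (tops now [1, 9, 12, 15])
7 → pile 2 (tops now [1, 7, 12, 15])
14 → pile 4 (tops now [1, 7, 12, 14])
6 → pile 2 (tops now [1, 6, 12, 14])
13 → pile 4 (tops now [1, 6, 12, 13])
2 → pile 2 (tops now [1, 2, 12, 13])
4 → pile 3 (tops now [1, 2, 4, 13])
10 → pile 4 (tops now [1, 2, 4, 10])
5 → pile 4 (tops now [1, 2, 4, 5])
Four piles.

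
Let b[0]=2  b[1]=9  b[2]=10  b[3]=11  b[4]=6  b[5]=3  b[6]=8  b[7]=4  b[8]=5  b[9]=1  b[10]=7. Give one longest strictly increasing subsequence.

2, 3, 4, 5, 7

Patience tails give the LIS length; then backtrack through the dp parents:
2 → extends → [2]
9 → extends → [2, 9]
10 → extends → [2, 9, 10]
11 → extends → [2, 9, 10, 11]
6 → replaces 9 → [2, 6, 10, 11]
3 → replaces 6 → [2, 3, 10, 11]
8 → replaces 10 → [2, 3, 8, 11]
4 → replaces 8 → [2, 3, 4, 11]
5 → replaces 11 → [2, 3, 4, 5]
1 → replaces 2 → [1, 3, 4, 5]
7 → extends → [1, 3, 4, 5, 7]
Length 5; one witness is 2, 3, 4, 5, 7.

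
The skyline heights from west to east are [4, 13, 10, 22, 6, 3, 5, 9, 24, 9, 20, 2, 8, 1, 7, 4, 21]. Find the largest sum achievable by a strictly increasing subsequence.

63

Let S[i] be the best sum of a strictly increasing subsequence ending at i:
i:      1  2  3  4  5  6  7  8  9 10 11 12 13 14 15 16 17
a[i]:   4 13 10 22  6  3  5  9 24  9 20  2  8  1  7  4 21
S:      4 17 14 39 10  3  9 19 63 19 39  2 18  1 17  7 60
Maximum is 63 (e.g. 4 + 13 + 22 + 24).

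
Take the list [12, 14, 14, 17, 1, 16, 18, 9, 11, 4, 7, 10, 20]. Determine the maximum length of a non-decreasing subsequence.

6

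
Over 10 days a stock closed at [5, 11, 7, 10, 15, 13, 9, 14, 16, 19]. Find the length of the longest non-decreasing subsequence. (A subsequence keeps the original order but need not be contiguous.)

Let dp[i] be the length of the longest such subsequence ending at index i:
i:      1  2  3  4  5  6  7  8  9 10
a[i]:   5 11  7 10 15 13  9 14 16 19
dp:     1  2  2  3  4  4  3  5  6  7
Maximum dp value is 7.

7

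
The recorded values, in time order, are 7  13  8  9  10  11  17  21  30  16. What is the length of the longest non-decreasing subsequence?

Track the smallest tail for each achievable length (allowing ties):
7 → extends → [7]
13 → extends → [7, 13]
8 → replaces 13 → [7, 8]
9 → extends → [7, 8, 9]
10 → extends → [7, 8, 9, 10]
11 → extends → [7, 8, 9, 10, 11]
17 → extends → [7, 8, 9, 10, 11, 17]
21 → extends → [7, 8, 9, 10, 11, 17, 21]
30 → extends → [7, 8, 9, 10, 11, 17, 21, 30]
16 → replaces 17 → [7, 8, 9, 10, 11, 16, 21, 30]
Eight tails, so the longest non-decreasing subsequence has length 8 (e.g. 7, 8, 9, 10, 11, 17, 21, 30).

8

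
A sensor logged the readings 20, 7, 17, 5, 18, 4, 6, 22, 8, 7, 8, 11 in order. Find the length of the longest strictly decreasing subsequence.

4

Let dp[i] be the longest strictly decreasing subsequence ending at i:
i:      1  2  3  4  5  6  7  8  9 10 11 12
a[i]:  20  7 17  5 18  4  6 22  8  7  8 11
dp:     1  2  2  3  2  4  3  1  3  4  3  3
Maximum is 4.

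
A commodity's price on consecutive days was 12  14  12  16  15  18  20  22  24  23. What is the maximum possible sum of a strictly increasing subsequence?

Let S[i] be the best sum of a strictly increasing subsequence ending at i:
i:       1   2   3   4   5   6   7   8   9  10
a[i]:   12  14  12  16  15  18  20  22  24  23
S:      12  26  12  42  41  60  80 102 126 125
Maximum is 126 (e.g. 12 + 14 + 16 + 18 + 20 + 22 + 24).

126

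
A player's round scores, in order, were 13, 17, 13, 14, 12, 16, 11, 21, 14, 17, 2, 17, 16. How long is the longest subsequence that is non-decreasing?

6

Let dp[i] be the length of the longest such subsequence ending at index i:
i:      1  2  3  4  5  6  7  8  9 10 11 12 13
a[i]:  13 17 13 14 12 16 11 21 14 17  2 17 16
dp:     1  2  2  3  1  4  1  5  4  5  1  6  5
Maximum dp value is 6.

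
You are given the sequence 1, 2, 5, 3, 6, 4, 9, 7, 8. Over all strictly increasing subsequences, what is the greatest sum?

Let S[i] be the best sum of a strictly increasing subsequence ending at i:
i:      1  2  3  4  5  6  7  8  9
a[i]:   1  2  5  3  6  4  9  7  8
S:      1  3  8  6 14 10 23 21 29
Maximum is 29 (e.g. 1 + 2 + 5 + 6 + 7 + 8).

29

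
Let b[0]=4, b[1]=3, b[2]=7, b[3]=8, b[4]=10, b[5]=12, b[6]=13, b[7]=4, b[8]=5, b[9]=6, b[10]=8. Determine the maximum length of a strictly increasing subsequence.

Track the smallest tail for each achievable length (strict):
4 → extends → [4]
3 → replaces 4 → [3]
7 → extends → [3, 7]
8 → extends → [3, 7, 8]
10 → extends → [3, 7, 8, 10]
12 → extends → [3, 7, 8, 10, 12]
13 → extends → [3, 7, 8, 10, 12, 13]
4 → replaces 7 → [3, 4, 8, 10, 12, 13]
5 → replaces 8 → [3, 4, 5, 10, 12, 13]
6 → replaces 10 → [3, 4, 5, 6, 12, 13]
8 → replaces 12 → [3, 4, 5, 6, 8, 13]
Six tails, so the longest strictly increasing subsequence has length 6 (e.g. 4, 7, 8, 10, 12, 13).

6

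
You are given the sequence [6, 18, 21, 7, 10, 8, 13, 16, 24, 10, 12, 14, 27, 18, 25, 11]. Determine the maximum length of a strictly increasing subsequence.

8

Track the smallest tail for each achievable length (strict):
6 → extends → [6]
18 → extends → [6, 18]
21 → extends → [6, 18, 21]
7 → replaces 18 → [6, 7, 21]
10 → replaces 21 → [6, 7, 10]
8 → replaces 10 → [6, 7, 8]
13 → extends → [6, 7, 8, 13]
16 → extends → [6, 7, 8, 13, 16]
24 → extends → [6, 7, 8, 13, 16, 24]
10 → replaces 13 → [6, 7, 8, 10, 16, 24]
12 → replaces 16 → [6, 7, 8, 10, 12, 24]
14 → replaces 24 → [6, 7, 8, 10, 12, 14]
27 → extends → [6, 7, 8, 10, 12, 14, 27]
18 → replaces 27 → [6, 7, 8, 10, 12, 14, 18]
25 → extends → [6, 7, 8, 10, 12, 14, 18, 25]
11 → replaces 12 → [6, 7, 8, 10, 11, 14, 18, 25]
Eight tails, so the longest strictly increasing subsequence has length 8 (e.g. 6, 7, 8, 10, 12, 14, 18, 25).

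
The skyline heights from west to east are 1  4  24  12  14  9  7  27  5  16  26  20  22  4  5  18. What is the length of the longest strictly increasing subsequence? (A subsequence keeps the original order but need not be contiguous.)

7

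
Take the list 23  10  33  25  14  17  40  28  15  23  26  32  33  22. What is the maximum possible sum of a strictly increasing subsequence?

155

Let S[i] be the best sum of a strictly increasing subsequence ending at i:
i:       1   2   3   4   5   6   7   8   9  10  11  12  13  14
a[i]:   23  10  33  25  14  17  40  28  15  23  26  32  33  22
S:      23  10  56  48  24  41  96  76  39  64  90 122 155  63
Maximum is 155 (e.g. 10 + 14 + 17 + 23 + 26 + 32 + 33).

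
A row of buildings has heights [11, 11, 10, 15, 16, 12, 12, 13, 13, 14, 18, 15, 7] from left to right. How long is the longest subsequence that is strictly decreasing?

Negate each value so 'decreasing' becomes 'increasing', then run patience tails on the negated sequence:
-11 → extends → [-11]
-11 → already a tail → [-11]
-10 → extends → [-11, -10]
-15 → replaces -11 → [-15, -10]
-16 → replaces -15 → [-16, -10]
-12 → replaces -10 → [-16, -12]
-12 → already a tail → [-16, -12]
-13 → replaces -12 → [-16, -13]
-13 → already a tail → [-16, -13]
-14 → replaces -13 → [-16, -14]
-18 → replaces -16 → [-18, -14]
-15 → replaces -14 → [-18, -15]
-7 → extends → [-18, -15, -7]
Three tails, so the longest strictly decreasing subsequence of the original has length 3.

3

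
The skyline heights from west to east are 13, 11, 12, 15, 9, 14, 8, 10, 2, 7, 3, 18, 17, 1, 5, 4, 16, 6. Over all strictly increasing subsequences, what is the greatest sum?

56

Let S[i] be the best sum of a strictly increasing subsequence ending at i:
i:      1  2  3  4  5  6  7  8  9 10 11 12 13 14 15 16 17 18
a[i]:  13 11 12 15  9 14  8 10  2  7  3 18 17  1  5  4 16  6
S:     13 11 23 38  9 37  8 19  2  9  5 56 55  1 10  9 54 16
Maximum is 56 (e.g. 11 + 12 + 15 + 18).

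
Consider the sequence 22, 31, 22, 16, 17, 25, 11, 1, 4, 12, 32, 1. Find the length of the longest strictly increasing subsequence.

4

Track the smallest tail for each achievable length (strict):
22 → extends → [22]
31 → extends → [22, 31]
22 → already a tail → [22, 31]
16 → replaces 22 → [16, 31]
17 → replaces 31 → [16, 17]
25 → extends → [16, 17, 25]
11 → replaces 16 → [11, 17, 25]
1 → replaces 11 → [1, 17, 25]
4 → replaces 17 → [1, 4, 25]
12 → replaces 25 → [1, 4, 12]
32 → extends → [1, 4, 12, 32]
1 → already a tail → [1, 4, 12, 32]
Four tails, so the longest strictly increasing subsequence has length 4 (e.g. 16, 17, 25, 32).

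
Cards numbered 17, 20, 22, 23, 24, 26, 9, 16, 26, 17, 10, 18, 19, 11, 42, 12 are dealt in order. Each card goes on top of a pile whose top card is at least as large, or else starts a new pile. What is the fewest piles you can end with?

7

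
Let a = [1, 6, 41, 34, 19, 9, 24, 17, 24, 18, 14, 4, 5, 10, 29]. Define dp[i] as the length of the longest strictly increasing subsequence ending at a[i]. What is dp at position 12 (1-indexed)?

2

dp[i] = 1 + max{dp[j] : j<i, a[j]<a[i]} (or 1 if no such j):
i:      1  2  3  4  5  6  7  8  9 10 11 12 13 14 15
a[i]:   1  6 41 34 19  9 24 17 24 18 14  4  5 10 29
dp:     1  2  3  3  3  3  4  4  5  5  4  2  3  4  6
At index 12 the value is 2.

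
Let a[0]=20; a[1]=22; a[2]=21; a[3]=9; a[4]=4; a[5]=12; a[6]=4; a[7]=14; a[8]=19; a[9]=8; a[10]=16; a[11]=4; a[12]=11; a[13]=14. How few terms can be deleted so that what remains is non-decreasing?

9

Fewest deletions = n − (longest non-decreasing subsequence).
Patience tails:
20 → extends → [20]
22 → extends → [20, 22]
21 → replaces 22 → [20, 21]
9 → replaces 20 → [9, 21]
4 → replaces 9 → [4, 21]
12 → replaces 21 → [4, 12]
4 → replaces 12 → [4, 4]
14 → extends → [4, 4, 14]
19 → extends → [4, 4, 14, 19]
8 → replaces 14 → [4, 4, 8, 19]
16 → replaces 19 → [4, 4, 8, 16]
4 → replaces 8 → [4, 4, 4, 16]
11 → replaces 16 → [4, 4, 4, 11]
14 → extends → [4, 4, 4, 11, 14]
Longest non-decreasing subsequence has length 5, so deletions = 14 − 5 = 9.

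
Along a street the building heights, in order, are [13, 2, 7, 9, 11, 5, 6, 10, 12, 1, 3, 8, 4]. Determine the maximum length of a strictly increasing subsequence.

5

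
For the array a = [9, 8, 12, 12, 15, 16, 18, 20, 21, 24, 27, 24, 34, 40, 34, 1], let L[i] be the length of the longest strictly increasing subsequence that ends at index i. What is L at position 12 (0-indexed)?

10

dp[i] = 1 + max{dp[j] : j<i, a[j]<a[i]} (or 1 if no such j):
i:      0  1  2  3  4  5  6  7  8  9 10 11 12 13 14 15
a[i]:   9  8 12 12 15 16 18 20 21 24 27 24 34 40 34  1
dp:     1  1  2  2  3  4  5  6  7  8  9  8 10 11 10  1
At index 12 the value is 10.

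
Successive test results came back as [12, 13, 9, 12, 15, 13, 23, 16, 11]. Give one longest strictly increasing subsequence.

Patience tails give the LIS length; then backtrack through the dp parents:
12 → extends → [12]
13 → extends → [12, 13]
9 → replaces 12 → [9, 13]
12 → replaces 13 → [9, 12]
15 → extends → [9, 12, 15]
13 → replaces 15 → [9, 12, 13]
23 → extends → [9, 12, 13, 23]
16 → replaces 23 → [9, 12, 13, 16]
11 → replaces 12 → [9, 11, 13, 16]
Length 4; one witness is 12, 13, 15, 23.

12, 13, 15, 23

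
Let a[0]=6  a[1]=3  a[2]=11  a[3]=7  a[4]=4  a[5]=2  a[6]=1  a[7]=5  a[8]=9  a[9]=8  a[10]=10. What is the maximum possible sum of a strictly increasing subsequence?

Let S[i] be the best sum of a strictly increasing subsequence ending at i:
i:      0  1  2  3  4  5  6  7  8  9 10
a[i]:   6  3 11  7  4  2  1  5  9  8 10
S:      6  3 17 13  7  2  1 12 22 21 32
Maximum is 32 (e.g. 6 + 7 + 9 + 10).

32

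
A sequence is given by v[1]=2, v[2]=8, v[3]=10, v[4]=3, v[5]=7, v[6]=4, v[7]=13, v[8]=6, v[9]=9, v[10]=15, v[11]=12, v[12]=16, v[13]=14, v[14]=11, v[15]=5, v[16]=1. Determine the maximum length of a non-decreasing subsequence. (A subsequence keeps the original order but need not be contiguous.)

7

Track the smallest tail for each achievable length (allowing ties):
2 → extends → [2]
8 → extends → [2, 8]
10 → extends → [2, 8, 10]
3 → replaces 8 → [2, 3, 10]
7 → replaces 10 → [2, 3, 7]
4 → replaces 7 → [2, 3, 4]
13 → extends → [2, 3, 4, 13]
6 → replaces 13 → [2, 3, 4, 6]
9 → extends → [2, 3, 4, 6, 9]
15 → extends → [2, 3, 4, 6, 9, 15]
12 → replaces 15 → [2, 3, 4, 6, 9, 12]
16 → extends → [2, 3, 4, 6, 9, 12, 16]
14 → replaces 16 → [2, 3, 4, 6, 9, 12, 14]
11 → replaces 12 → [2, 3, 4, 6, 9, 11, 14]
5 → replaces 6 → [2, 3, 4, 5, 9, 11, 14]
1 → replaces 2 → [1, 3, 4, 5, 9, 11, 14]
Seven tails, so the longest non-decreasing subsequence has length 7 (e.g. 2, 3, 4, 6, 9, 15, 16).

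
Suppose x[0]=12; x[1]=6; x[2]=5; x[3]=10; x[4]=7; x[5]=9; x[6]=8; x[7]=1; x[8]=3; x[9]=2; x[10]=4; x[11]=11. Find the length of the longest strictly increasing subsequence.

4

Let dp[i] be the length of the longest such subsequence ending at index i:
i:      0  1  2  3  4  5  6  7  8  9 10 11
x[i]:  12  6  5 10  7  9  8  1  3  2  4 11
dp:     1  1  1  2  2  3  3  1  2  2  3  4
Maximum dp value is 4.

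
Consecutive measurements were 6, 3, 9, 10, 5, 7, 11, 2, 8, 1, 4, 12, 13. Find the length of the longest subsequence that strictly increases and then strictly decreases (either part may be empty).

6

inc[i] = longest strictly increasing subsequence ending at i; dec[i] = longest strictly decreasing subsequence starting at i:
i:      1  2  3  4  5  6  7  8  9 10 11 12 13
a[i]:   6  3  9 10  5  7 11  2  8  1  4 12 13
inc:    1  1  2  3  2  3  4  1  4  1  2  5  6
dec:    4  3  4  4  3  3  3  2  2  1  1  1  1
Best peak at i=4 (value 10): inc=3, dec=4, length 3+4−1 = 6.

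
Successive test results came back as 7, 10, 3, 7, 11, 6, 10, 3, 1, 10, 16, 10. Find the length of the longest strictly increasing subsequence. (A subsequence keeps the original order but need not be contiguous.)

4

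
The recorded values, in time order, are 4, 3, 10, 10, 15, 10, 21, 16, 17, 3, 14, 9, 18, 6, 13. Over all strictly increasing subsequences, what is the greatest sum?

80

Let S[i] be the best sum of a strictly increasing subsequence ending at i:
i:      1  2  3  4  5  6  7  8  9 10 11 12 13 14 15
a[i]:   4  3 10 10 15 10 21 16 17  3 14  9 18  6 13
S:      4  3 14 14 29 14 50 45 62  3 28 13 80 10 27
Maximum is 80 (e.g. 4 + 10 + 15 + 16 + 17 + 18).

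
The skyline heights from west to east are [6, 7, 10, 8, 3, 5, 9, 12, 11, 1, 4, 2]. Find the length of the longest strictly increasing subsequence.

5

Track the smallest tail for each achievable length (strict):
6 → extends → [6]
7 → extends → [6, 7]
10 → extends → [6, 7, 10]
8 → replaces 10 → [6, 7, 8]
3 → replaces 6 → [3, 7, 8]
5 → replaces 7 → [3, 5, 8]
9 → extends → [3, 5, 8, 9]
12 → extends → [3, 5, 8, 9, 12]
11 → replaces 12 → [3, 5, 8, 9, 11]
1 → replaces 3 → [1, 5, 8, 9, 11]
4 → replaces 5 → [1, 4, 8, 9, 11]
2 → replaces 4 → [1, 2, 8, 9, 11]
Five tails, so the longest strictly increasing subsequence has length 5 (e.g. 6, 7, 8, 9, 12).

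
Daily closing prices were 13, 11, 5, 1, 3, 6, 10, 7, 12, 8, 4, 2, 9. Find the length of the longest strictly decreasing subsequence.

6

Let dp[i] be the longest strictly decreasing subsequence ending at i:
i:      1  2  3  4  5  6  7  8  9 10 11 12 13
a[i]:  13 11  5  1  3  6 10  7 12  8  4  2  9
dp:     1  2  3  4  4  3  3  4  2  4  5  6  4
Maximum is 6.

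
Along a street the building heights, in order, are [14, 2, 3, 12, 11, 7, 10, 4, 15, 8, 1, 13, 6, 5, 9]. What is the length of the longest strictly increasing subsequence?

5

Track the smallest tail for each achievable length (strict):
14 → extends → [14]
2 → replaces 14 → [2]
3 → extends → [2, 3]
12 → extends → [2, 3, 12]
11 → replaces 12 → [2, 3, 11]
7 → replaces 11 → [2, 3, 7]
10 → extends → [2, 3, 7, 10]
4 → replaces 7 → [2, 3, 4, 10]
15 → extends → [2, 3, 4, 10, 15]
8 → replaces 10 → [2, 3, 4, 8, 15]
1 → replaces 2 → [1, 3, 4, 8, 15]
13 → replaces 15 → [1, 3, 4, 8, 13]
6 → replaces 8 → [1, 3, 4, 6, 13]
5 → replaces 6 → [1, 3, 4, 5, 13]
9 → replaces 13 → [1, 3, 4, 5, 9]
Five tails, so the longest strictly increasing subsequence has length 5 (e.g. 2, 3, 7, 10, 15).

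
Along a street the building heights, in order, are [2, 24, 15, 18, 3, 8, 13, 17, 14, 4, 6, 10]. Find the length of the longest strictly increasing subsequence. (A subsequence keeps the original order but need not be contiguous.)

5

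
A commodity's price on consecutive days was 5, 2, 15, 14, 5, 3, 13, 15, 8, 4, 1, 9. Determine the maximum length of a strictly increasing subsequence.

4

Track the smallest tail for each achievable length (strict):
5 → extends → [5]
2 → replaces 5 → [2]
15 → extends → [2, 15]
14 → replaces 15 → [2, 14]
5 → replaces 14 → [2, 5]
3 → replaces 5 → [2, 3]
13 → extends → [2, 3, 13]
15 → extends → [2, 3, 13, 15]
8 → replaces 13 → [2, 3, 8, 15]
4 → replaces 8 → [2, 3, 4, 15]
1 → replaces 2 → [1, 3, 4, 15]
9 → replaces 15 → [1, 3, 4, 9]
Four tails, so the longest strictly increasing subsequence has length 4 (e.g. 2, 5, 13, 15).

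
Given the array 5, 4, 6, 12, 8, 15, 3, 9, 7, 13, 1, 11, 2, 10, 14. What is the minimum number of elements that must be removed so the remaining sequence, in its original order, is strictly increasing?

9

Fewest deletions = n − (longest strictly increasing subsequence).
Patience tails:
5 → extends → [5]
4 → replaces 5 → [4]
6 → extends → [4, 6]
12 → extends → [4, 6, 12]
8 → replaces 12 → [4, 6, 8]
15 → extends → [4, 6, 8, 15]
3 → replaces 4 → [3, 6, 8, 15]
9 → replaces 15 → [3, 6, 8, 9]
7 → replaces 8 → [3, 6, 7, 9]
13 → extends → [3, 6, 7, 9, 13]
1 → replaces 3 → [1, 6, 7, 9, 13]
11 → replaces 13 → [1, 6, 7, 9, 11]
2 → replaces 6 → [1, 2, 7, 9, 11]
10 → replaces 11 → [1, 2, 7, 9, 10]
14 → extends → [1, 2, 7, 9, 10, 14]
Longest strictly increasing subsequence has length 6, so deletions = 15 − 6 = 9.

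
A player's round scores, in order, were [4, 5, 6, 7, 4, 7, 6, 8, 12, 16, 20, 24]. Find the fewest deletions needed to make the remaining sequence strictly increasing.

Fewest deletions = n − (longest strictly increasing subsequence).
i:      1  2  3  4  5  6  7  8  9 10 11 12
a[i]:   4  5  6  7  4  7  6  8 12 16 20 24
dp:     1  2  3  4  1  4  3  5  6  7  8  9
max dp = 9, so deletions = 12 − 9 = 3.

3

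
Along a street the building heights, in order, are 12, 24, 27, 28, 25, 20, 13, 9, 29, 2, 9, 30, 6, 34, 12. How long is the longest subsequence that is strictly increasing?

7

Track the smallest tail for each achievable length (strict):
12 → extends → [12]
24 → extends → [12, 24]
27 → extends → [12, 24, 27]
28 → extends → [12, 24, 27, 28]
25 → replaces 27 → [12, 24, 25, 28]
20 → replaces 24 → [12, 20, 25, 28]
13 → replaces 20 → [12, 13, 25, 28]
9 → replaces 12 → [9, 13, 25, 28]
29 → extends → [9, 13, 25, 28, 29]
2 → replaces 9 → [2, 13, 25, 28, 29]
9 → replaces 13 → [2, 9, 25, 28, 29]
30 → extends → [2, 9, 25, 28, 29, 30]
6 → replaces 9 → [2, 6, 25, 28, 29, 30]
34 → extends → [2, 6, 25, 28, 29, 30, 34]
12 → replaces 25 → [2, 6, 12, 28, 29, 30, 34]
Seven tails, so the longest strictly increasing subsequence has length 7 (e.g. 12, 24, 27, 28, 29, 30, 34).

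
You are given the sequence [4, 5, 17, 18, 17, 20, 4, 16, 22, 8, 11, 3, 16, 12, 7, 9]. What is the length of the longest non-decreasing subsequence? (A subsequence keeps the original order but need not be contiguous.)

Let dp[i] be the length of the longest such subsequence ending at index i:
i:      1  2  3  4  5  6  7  8  9 10 11 12 13 14 15 16
a[i]:   4  5 17 18 17 20  4 16 22  8 11  3 16 12  7  9
dp:     1  2  3  4  4  5  2  3  6  3  4  1  5  5  3  4
Maximum dp value is 6.

6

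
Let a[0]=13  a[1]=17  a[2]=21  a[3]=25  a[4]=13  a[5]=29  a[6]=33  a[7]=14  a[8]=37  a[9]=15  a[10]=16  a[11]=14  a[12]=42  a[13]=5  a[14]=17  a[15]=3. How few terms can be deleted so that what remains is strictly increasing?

8

Fewest deletions = n − (longest strictly increasing subsequence).
Patience tails:
13 → extends → [13]
17 → extends → [13, 17]
21 → extends → [13, 17, 21]
25 → extends → [13, 17, 21, 25]
13 → already a tail → [13, 17, 21, 25]
29 → extends → [13, 17, 21, 25, 29]
33 → extends → [13, 17, 21, 25, 29, 33]
14 → replaces 17 → [13, 14, 21, 25, 29, 33]
37 → extends → [13, 14, 21, 25, 29, 33, 37]
15 → replaces 21 → [13, 14, 15, 25, 29, 33, 37]
16 → replaces 25 → [13, 14, 15, 16, 29, 33, 37]
14 → already a tail → [13, 14, 15, 16, 29, 33, 37]
42 → extends → [13, 14, 15, 16, 29, 33, 37, 42]
5 → replaces 13 → [5, 14, 15, 16, 29, 33, 37, 42]
17 → replaces 29 → [5, 14, 15, 16, 17, 33, 37, 42]
3 → replaces 5 → [3, 14, 15, 16, 17, 33, 37, 42]
Longest strictly increasing subsequence has length 8, so deletions = 16 − 8 = 8.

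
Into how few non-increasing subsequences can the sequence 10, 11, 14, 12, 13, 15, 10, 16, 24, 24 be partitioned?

7

Place each on the leftmost legal pile:
10 → new pile 1 (tops now [10])
11 → new pile 2 (tops now [10, 11])
14 → new pile 3 (tops now [10, 11, 14])
12 → pile 3 (tops now [10, 11, 12])
13 → new pile 4 (tops now [10, 11, 12, 13])
15 → new pile 5 (tops now [10, 11, 12, 13, 15])
10 → pile 1 (tops now [10, 11, 12, 13, 15])
16 → new pile 6 (tops now [10, 11, 12, 13, 15, 16])
24 → new pile 7 (tops now [10, 11, 12, 13, 15, 16, 24])
24 → pile 7 (tops now [10, 11, 12, 13, 15, 16, 24])
Seven piles.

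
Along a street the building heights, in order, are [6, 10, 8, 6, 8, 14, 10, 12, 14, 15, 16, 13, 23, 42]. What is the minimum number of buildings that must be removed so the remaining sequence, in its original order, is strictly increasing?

5

Fewest deletions = n − (longest strictly increasing subsequence).
i:      1  2  3  4  5  6  7  8  9 10 11 12 13 14
a[i]:   6 10  8  6  8 14 10 12 14 15 16 13 23 42
dp:     1  2  2  1  2  3  3  4  5  6  7  5  8  9
max dp = 9, so deletions = 14 − 9 = 5.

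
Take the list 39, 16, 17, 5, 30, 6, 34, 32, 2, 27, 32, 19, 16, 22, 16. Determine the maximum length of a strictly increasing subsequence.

4

Track the smallest tail for each achievable length (strict):
39 → extends → [39]
16 → replaces 39 → [16]
17 → extends → [16, 17]
5 → replaces 16 → [5, 17]
30 → extends → [5, 17, 30]
6 → replaces 17 → [5, 6, 30]
34 → extends → [5, 6, 30, 34]
32 → replaces 34 → [5, 6, 30, 32]
2 → replaces 5 → [2, 6, 30, 32]
27 → replaces 30 → [2, 6, 27, 32]
32 → already a tail → [2, 6, 27, 32]
19 → replaces 27 → [2, 6, 19, 32]
16 → replaces 19 → [2, 6, 16, 32]
22 → replaces 32 → [2, 6, 16, 22]
16 → already a tail → [2, 6, 16, 22]
Four tails, so the longest strictly increasing subsequence has length 4 (e.g. 16, 17, 30, 34).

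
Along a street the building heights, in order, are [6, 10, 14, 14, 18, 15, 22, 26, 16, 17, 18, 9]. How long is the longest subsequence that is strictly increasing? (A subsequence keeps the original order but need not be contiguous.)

Track the smallest tail for each achievable length (strict):
6 → extends → [6]
10 → extends → [6, 10]
14 → extends → [6, 10, 14]
14 → already a tail → [6, 10, 14]
18 → extends → [6, 10, 14, 18]
15 → replaces 18 → [6, 10, 14, 15]
22 → extends → [6, 10, 14, 15, 22]
26 → extends → [6, 10, 14, 15, 22, 26]
16 → replaces 22 → [6, 10, 14, 15, 16, 26]
17 → replaces 26 → [6, 10, 14, 15, 16, 17]
18 → extends → [6, 10, 14, 15, 16, 17, 18]
9 → replaces 10 → [6, 9, 14, 15, 16, 17, 18]
Seven tails, so the longest strictly increasing subsequence has length 7 (e.g. 6, 10, 14, 15, 16, 17, 18).

7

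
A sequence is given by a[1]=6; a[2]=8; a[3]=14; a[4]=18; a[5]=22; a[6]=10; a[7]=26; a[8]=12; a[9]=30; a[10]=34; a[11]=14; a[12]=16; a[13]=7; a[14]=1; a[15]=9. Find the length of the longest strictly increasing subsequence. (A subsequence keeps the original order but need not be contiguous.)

8

Let dp[i] be the length of the longest such subsequence ending at index i:
i:      1  2  3  4  5  6  7  8  9 10 11 12 13 14 15
a[i]:   6  8 14 18 22 10 26 12 30 34 14 16  7  1  9
dp:     1  2  3  4  5  3  6  4  7  8  5  6  2  1  3
Maximum dp value is 8.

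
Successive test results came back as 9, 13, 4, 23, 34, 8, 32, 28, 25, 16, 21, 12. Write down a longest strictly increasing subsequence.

9, 13, 23, 34

Patience tails give the LIS length; then backtrack through the dp parents:
9 → extends → [9]
13 → extends → [9, 13]
4 → replaces 9 → [4, 13]
23 → extends → [4, 13, 23]
34 → extends → [4, 13, 23, 34]
8 → replaces 13 → [4, 8, 23, 34]
32 → replaces 34 → [4, 8, 23, 32]
28 → replaces 32 → [4, 8, 23, 28]
25 → replaces 28 → [4, 8, 23, 25]
16 → replaces 23 → [4, 8, 16, 25]
21 → replaces 25 → [4, 8, 16, 21]
12 → replaces 16 → [4, 8, 12, 21]
Length 4; one witness is 9, 13, 23, 34.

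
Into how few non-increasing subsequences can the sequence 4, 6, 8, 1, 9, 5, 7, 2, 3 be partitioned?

4

The minimum number of non-increasing subsequences covering a sequence equals the length of its longest strictly increasing subsequence.
LIS length is 4 (e.g. 4, 6, 8, 9), so 4 piles are needed.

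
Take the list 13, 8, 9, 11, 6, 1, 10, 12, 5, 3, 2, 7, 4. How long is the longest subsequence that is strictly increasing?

4

Track the smallest tail for each achievable length (strict):
13 → extends → [13]
8 → replaces 13 → [8]
9 → extends → [8, 9]
11 → extends → [8, 9, 11]
6 → replaces 8 → [6, 9, 11]
1 → replaces 6 → [1, 9, 11]
10 → replaces 11 → [1, 9, 10]
12 → extends → [1, 9, 10, 12]
5 → replaces 9 → [1, 5, 10, 12]
3 → replaces 5 → [1, 3, 10, 12]
2 → replaces 3 → [1, 2, 10, 12]
7 → replaces 10 → [1, 2, 7, 12]
4 → replaces 7 → [1, 2, 4, 12]
Four tails, so the longest strictly increasing subsequence has length 4 (e.g. 8, 9, 11, 12).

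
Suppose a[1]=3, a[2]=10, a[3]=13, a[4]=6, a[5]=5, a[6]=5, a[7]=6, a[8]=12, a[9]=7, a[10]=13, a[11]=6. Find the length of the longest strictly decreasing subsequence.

4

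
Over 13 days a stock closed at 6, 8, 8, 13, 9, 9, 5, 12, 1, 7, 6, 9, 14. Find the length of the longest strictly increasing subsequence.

Track the smallest tail for each achievable length (strict):
6 → extends → [6]
8 → extends → [6, 8]
8 → already a tail → [6, 8]
13 → extends → [6, 8, 13]
9 → replaces 13 → [6, 8, 9]
9 → already a tail → [6, 8, 9]
5 → replaces 6 → [5, 8, 9]
12 → extends → [5, 8, 9, 12]
1 → replaces 5 → [1, 8, 9, 12]
7 → replaces 8 → [1, 7, 9, 12]
6 → replaces 7 → [1, 6, 9, 12]
9 → already a tail → [1, 6, 9, 12]
14 → extends → [1, 6, 9, 12, 14]
Five tails, so the longest strictly increasing subsequence has length 5 (e.g. 6, 8, 9, 12, 14).

5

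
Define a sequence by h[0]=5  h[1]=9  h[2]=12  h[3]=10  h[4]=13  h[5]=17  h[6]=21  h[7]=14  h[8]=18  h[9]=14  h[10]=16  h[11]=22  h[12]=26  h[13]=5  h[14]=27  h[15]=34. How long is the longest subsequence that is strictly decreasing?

4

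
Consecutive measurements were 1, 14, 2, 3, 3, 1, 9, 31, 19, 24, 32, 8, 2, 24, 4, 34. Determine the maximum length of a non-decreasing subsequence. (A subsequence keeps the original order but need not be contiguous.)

9

Track the smallest tail for each achievable length (allowing ties):
1 → extends → [1]
14 → extends → [1, 14]
2 → replaces 14 → [1, 2]
3 → extends → [1, 2, 3]
3 → extends → [1, 2, 3, 3]
1 → replaces 2 → [1, 1, 3, 3]
9 → extends → [1, 1, 3, 3, 9]
31 → extends → [1, 1, 3, 3, 9, 31]
19 → replaces 31 → [1, 1, 3, 3, 9, 19]
24 → extends → [1, 1, 3, 3, 9, 19, 24]
32 → extends → [1, 1, 3, 3, 9, 19, 24, 32]
8 → replaces 9 → [1, 1, 3, 3, 8, 19, 24, 32]
2 → replaces 3 → [1, 1, 2, 3, 8, 19, 24, 32]
24 → replaces 32 → [1, 1, 2, 3, 8, 19, 24, 24]
4 → replaces 8 → [1, 1, 2, 3, 4, 19, 24, 24]
34 → extends → [1, 1, 2, 3, 4, 19, 24, 24, 34]
Nine tails, so the longest non-decreasing subsequence has length 9 (e.g. 1, 2, 3, 3, 9, 19, 24, 32, 34).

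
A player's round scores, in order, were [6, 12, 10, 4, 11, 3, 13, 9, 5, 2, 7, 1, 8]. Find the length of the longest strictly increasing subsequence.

4

Let dp[i] be the length of the longest such subsequence ending at index i:
i:      1  2  3  4  5  6  7  8  9 10 11 12 13
a[i]:   6 12 10  4 11  3 13  9  5  2  7  1  8
dp:     1  2  2  1  3  1  4  2  2  1  3  1  4
Maximum dp value is 4.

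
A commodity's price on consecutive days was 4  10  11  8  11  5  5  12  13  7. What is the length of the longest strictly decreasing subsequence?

3

Negate each value so 'decreasing' becomes 'increasing', then run patience tails on the negated sequence:
-4 → extends → [-4]
-10 → replaces -4 → [-10]
-11 → replaces -10 → [-11]
-8 → extends → [-11, -8]
-11 → already a tail → [-11, -8]
-5 → extends → [-11, -8, -5]
-5 → already a tail → [-11, -8, -5]
-12 → replaces -11 → [-12, -8, -5]
-13 → replaces -12 → [-13, -8, -5]
-7 → replaces -5 → [-13, -8, -7]
Three tails, so the longest strictly decreasing subsequence of the original has length 3.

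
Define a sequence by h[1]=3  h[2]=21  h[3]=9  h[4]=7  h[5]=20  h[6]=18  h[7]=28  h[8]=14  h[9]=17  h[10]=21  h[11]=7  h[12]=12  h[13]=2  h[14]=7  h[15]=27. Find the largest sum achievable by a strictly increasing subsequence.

Let S[i] be the best sum of a strictly increasing subsequence ending at i:
i:      1  2  3  4  5  6  7  8  9 10 11 12 13 14 15
h[i]:   3 21  9  7 20 18 28 14 17 21  7 12  2  7 27
S:      3 24 12 10 32 30 60 26 43 64 10 24  2 10 91
Maximum is 91 (e.g. 3 + 9 + 14 + 17 + 21 + 27).

91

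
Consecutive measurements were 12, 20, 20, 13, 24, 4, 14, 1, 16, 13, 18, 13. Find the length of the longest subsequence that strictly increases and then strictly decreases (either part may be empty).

inc[i] = longest strictly increasing subsequence ending at i; dec[i] = longest strictly decreasing subsequence starting at i:
i:      1  2  3  4  5  6  7  8  9 10 11 12
a[i]:  12 20 20 13 24  4 14  1 16 13 18 13
inc:    1  2  2  2  3  1  3  1  4  2  5  2
dec:    3  4  4  3  3  2  2  1  2  1  2  1
Best peak at i=11 (value 18): inc=5, dec=2, length 5+2−1 = 6.

6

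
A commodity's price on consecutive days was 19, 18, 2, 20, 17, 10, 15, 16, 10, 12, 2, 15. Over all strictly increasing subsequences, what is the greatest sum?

Let S[i] be the best sum of a strictly increasing subsequence ending at i:
i:      1  2  3  4  5  6  7  8  9 10 11 12
a[i]:  19 18  2 20 17 10 15 16 10 12  2 15
S:     19 18  2 39 19 12 27 43 12 24  2 39
Maximum is 43 (e.g. 2 + 10 + 15 + 16).

43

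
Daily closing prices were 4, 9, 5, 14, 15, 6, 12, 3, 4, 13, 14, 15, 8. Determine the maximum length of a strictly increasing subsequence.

7

Track the smallest tail for each achievable length (strict):
4 → extends → [4]
9 → extends → [4, 9]
5 → replaces 9 → [4, 5]
14 → extends → [4, 5, 14]
15 → extends → [4, 5, 14, 15]
6 → replaces 14 → [4, 5, 6, 15]
12 → replaces 15 → [4, 5, 6, 12]
3 → replaces 4 → [3, 5, 6, 12]
4 → replaces 5 → [3, 4, 6, 12]
13 → extends → [3, 4, 6, 12, 13]
14 → extends → [3, 4, 6, 12, 13, 14]
15 → extends → [3, 4, 6, 12, 13, 14, 15]
8 → replaces 12 → [3, 4, 6, 8, 13, 14, 15]
Seven tails, so the longest strictly increasing subsequence has length 7 (e.g. 4, 5, 6, 12, 13, 14, 15).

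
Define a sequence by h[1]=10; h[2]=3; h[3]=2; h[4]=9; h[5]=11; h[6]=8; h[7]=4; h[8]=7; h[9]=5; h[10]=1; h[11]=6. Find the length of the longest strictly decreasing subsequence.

Negate each value so 'decreasing' becomes 'increasing', then run patience tails on the negated sequence:
-10 → extends → [-10]
-3 → extends → [-10, -3]
-2 → extends → [-10, -3, -2]
-9 → replaces -3 → [-10, -9, -2]
-11 → replaces -10 → [-11, -9, -2]
-8 → replaces -2 → [-11, -9, -8]
-4 → extends → [-11, -9, -8, -4]
-7 → replaces -4 → [-11, -9, -8, -7]
-5 → extends → [-11, -9, -8, -7, -5]
-1 → extends → [-11, -9, -8, -7, -5, -1]
-6 → replaces -5 → [-11, -9, -8, -7, -6, -1]
Six tails, so the longest strictly decreasing subsequence of the original has length 6.

6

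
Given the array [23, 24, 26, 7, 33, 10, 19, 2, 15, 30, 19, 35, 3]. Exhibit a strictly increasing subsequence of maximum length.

23, 24, 26, 33, 35

Patience tails give the LIS length; then backtrack through the dp parents:
23 → extends → [23]
24 → extends → [23, 24]
26 → extends → [23, 24, 26]
7 → replaces 23 → [7, 24, 26]
33 → extends → [7, 24, 26, 33]
10 → replaces 24 → [7, 10, 26, 33]
19 → replaces 26 → [7, 10, 19, 33]
2 → replaces 7 → [2, 10, 19, 33]
15 → replaces 19 → [2, 10, 15, 33]
30 → replaces 33 → [2, 10, 15, 30]
19 → replaces 30 → [2, 10, 15, 19]
35 → extends → [2, 10, 15, 19, 35]
3 → replaces 10 → [2, 3, 15, 19, 35]
Length 5; one witness is 23, 24, 26, 33, 35.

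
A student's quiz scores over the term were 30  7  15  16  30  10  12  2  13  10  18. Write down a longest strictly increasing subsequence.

7, 10, 12, 13, 18

Patience tails give the LIS length; then backtrack through the dp parents:
30 → extends → [30]
7 → replaces 30 → [7]
15 → extends → [7, 15]
16 → extends → [7, 15, 16]
30 → extends → [7, 15, 16, 30]
10 → replaces 15 → [7, 10, 16, 30]
12 → replaces 16 → [7, 10, 12, 30]
2 → replaces 7 → [2, 10, 12, 30]
13 → replaces 30 → [2, 10, 12, 13]
10 → already a tail → [2, 10, 12, 13]
18 → extends → [2, 10, 12, 13, 18]
Length 5; one witness is 7, 10, 12, 13, 18.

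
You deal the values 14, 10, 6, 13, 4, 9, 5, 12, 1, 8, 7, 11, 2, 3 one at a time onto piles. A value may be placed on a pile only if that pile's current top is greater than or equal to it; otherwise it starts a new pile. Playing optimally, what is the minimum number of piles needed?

Place each on the leftmost legal pile:
14 → new pile 1 (tops now [14])
10 → pile 1 (tops now [10])
6 → pile 1 (tops now [6])
13 → new pile 2 (tops now [6, 13])
4 → pile 1 (tops now [4, 13])
9 → pile 2 (tops now [4, 9])
5 → pile 2 (tops now [4, 5])
12 → new pile 3 (tops now [4, 5, 12])
1 → pile 1 (tops now [1, 5, 12])
8 → pile 3 (tops now [1, 5, 8])
7 → pile 3 (tops now [1, 5, 7])
11 → new pile 4 (tops now [1, 5, 7, 11])
2 → pile 2 (tops now [1, 2, 7, 11])
3 → pile 3 (tops now [1, 2, 3, 11])
Four piles.

4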